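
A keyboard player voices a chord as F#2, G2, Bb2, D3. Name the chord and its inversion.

G minor-major seventh, third inversion

The distinct note names are F#, G, Bb, D. Stacked in thirds they read G–Bb–D–F#, which is a minor-major seventh chord on G.
With the seventh (F#) in the bass, the chord is in third inversion (figured bass 4/2).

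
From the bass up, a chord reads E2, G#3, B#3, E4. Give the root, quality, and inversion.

The distinct note names are E, G#, B#. Stacked in thirds they read E–G#–B#, which is an augmented triad on E.
E is the root of E augmented; root in the bass means root position (figured bass 5/3).

E augmented, root position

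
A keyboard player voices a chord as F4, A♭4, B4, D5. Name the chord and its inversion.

The distinct note names are F, Ab, B, D. Stacked in thirds they read B–D–F–Ab, which is a diminished seventh chord on B.
F is the fifth of B diminished seventh; fifth in the bass means second inversion (figured bass 4/3).

B diminished seventh, second inversion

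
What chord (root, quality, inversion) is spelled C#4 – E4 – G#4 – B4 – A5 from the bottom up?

The pitch classes C#, E, G#, B, A arrange in thirds as A–C#–E–G#–B: an A major ninth chord.
The lowest note is C#, the third of the chord, so this is first inversion.

A major ninth, first inversion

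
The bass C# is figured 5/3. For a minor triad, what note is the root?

The figures 5/3 mean the root of the chord is in the bass. If C# is the root of a minor triad, the root is C# (chord tones C#–E–G#).

C#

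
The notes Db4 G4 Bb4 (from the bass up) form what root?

G

The distinct letter names are Db, G, Bb. Arranged as a stack of thirds they read G–Bb–Db, so G is the root (a G diminished triad).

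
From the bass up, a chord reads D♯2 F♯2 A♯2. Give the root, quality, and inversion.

D# minor, root position

Reducing to letter names: D#, F#, A#. These stack in thirds as D#–F#–A# — a D# minor triad.
The lowest note is D#, the root of the chord, so this is root position (figured bass 5/3).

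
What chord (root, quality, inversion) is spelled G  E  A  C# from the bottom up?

A dominant seventh, third inversion

The distinct note names are G, E, A, C#. Stacked in thirds they read A–C#–E–G, which is a dominant seventh chord on A.
The lowest note is G, the seventh of the chord, so this is third inversion (figured bass 4/2).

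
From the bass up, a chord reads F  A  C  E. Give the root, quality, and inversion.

F major seventh, root position

The pitch classes F, A, C, E arrange in thirds as F–A–C–E: an F major seventh chord.
The lowest note is F, the root of the chord, so this is root position (figured bass 7).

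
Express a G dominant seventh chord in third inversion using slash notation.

G7/F

Third inversion of G dominant seventh has the seventh (F) in the bass. As a slash chord: G7/F.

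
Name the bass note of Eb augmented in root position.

Eb augmented is Eb–G–B. Root position places the root in the bass: Eb.

Eb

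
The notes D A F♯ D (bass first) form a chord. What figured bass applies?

The notes D, A, F# stack in thirds as D–F#–A — a D major triad. The bass D is the root, so this is root position: figured 5/3.

5/3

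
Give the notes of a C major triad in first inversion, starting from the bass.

E, G, C

Spelling C major: C–E–G. In first inversion the third is bass, giving E, G, C from the bottom.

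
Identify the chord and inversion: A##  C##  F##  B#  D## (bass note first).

B# major ninth, third inversion

The distinct note names are A##, C##, F##, B#, D##. Stacked in thirds they read B#–D##–F##–A##–C##, which is a major ninth chord on B#.
A## is the seventh of B# major ninth; seventh in the bass means third inversion.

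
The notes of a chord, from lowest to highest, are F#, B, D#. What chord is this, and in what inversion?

B major, second inversion

Reducing to letter names: F#, B, D#. These stack in thirds as B–D#–F# — a B major triad.
F# is the fifth of B major; fifth in the bass means second inversion (figured bass 6/4).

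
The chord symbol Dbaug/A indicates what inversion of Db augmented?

Dbaug/A means Db augmented with A in the bass. A is the fifth of Db augmented (Db–F–A), so this is second inversion.

second inversion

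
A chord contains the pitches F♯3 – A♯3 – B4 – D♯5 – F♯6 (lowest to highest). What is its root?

B

Reordering F#, A#, B, D# into stacked thirds gives B–D#–F#–A#; the bottom of that stack, B, is the root.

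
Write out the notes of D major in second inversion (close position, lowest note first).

A, D, F#

Spelling D major: D–F#–A. In second inversion the fifth is bass, giving A, D, F# from the bottom.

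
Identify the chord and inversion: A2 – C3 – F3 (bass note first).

F major, first inversion

The distinct note names are A, C, F. Stacked in thirds they read F–A–C, which is a major triad on F.
A is the third of F major; third in the bass means first inversion (figured bass 6).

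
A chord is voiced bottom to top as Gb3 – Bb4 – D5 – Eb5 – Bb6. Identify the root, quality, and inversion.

The distinct note names are Gb, Bb, D, Eb. Stacked in thirds they read Eb–Gb–Bb–D, which is a minor-major seventh chord on Eb.
With the third (Gb) in the bass, the chord is in first inversion (figured bass 6/5).

Eb minor-major seventh, first inversion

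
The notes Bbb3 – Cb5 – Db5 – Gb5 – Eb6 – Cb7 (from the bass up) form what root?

Cb

Bbb, Cb, Db, Gb, Eb are the tones of a Cb dominant ninth chord (Cb–Eb–Gb–Bbb–Db), making Cb the root.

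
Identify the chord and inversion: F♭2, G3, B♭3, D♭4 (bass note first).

G diminished seventh, third inversion

The pitch classes Fb, G, Bb, Db arrange in thirds as G–Bb–Db–Fb: a G diminished seventh chord.
Fb is the seventh of G diminished seventh; seventh in the bass means third inversion (figured bass 4/2).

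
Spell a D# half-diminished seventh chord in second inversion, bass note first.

A, C#, D#, F#

D# half-diminished seventh is D#–F#–A–C#. Second inversion puts the fifth (A) in the bass, with the remaining tones above: A, C#, D#, F#.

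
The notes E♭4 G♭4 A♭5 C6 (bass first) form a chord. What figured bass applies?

The notes Eb, Gb, Ab, C stack in thirds as Ab–C–Eb–Gb — an Ab dominant seventh chord. The bass Eb is the fifth, so this is second inversion: figured 4/3.

4/3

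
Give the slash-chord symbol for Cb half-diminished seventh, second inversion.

Second inversion of Cb half-diminished seventh has the fifth (Gbb) in the bass. As a slash chord: Cbø7/Gbb.

Cbø7/Gbb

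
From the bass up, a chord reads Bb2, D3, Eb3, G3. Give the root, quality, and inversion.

Eb major seventh, second inversion

Reducing to letter names: Bb, D, Eb, G. These stack in thirds as Eb–G–Bb–D — an Eb major seventh chord.
With the fifth (Bb) in the bass, the chord is in second inversion (figured bass 4/3).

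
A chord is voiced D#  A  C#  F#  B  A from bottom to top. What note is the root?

The distinct letter names are D#, A, C#, F#, B. Arranged as a stack of thirds they read B–D#–F#–A–C#, so B is the root (a B dominant ninth chord).

B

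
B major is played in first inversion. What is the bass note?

D#

B major is B–D#–F#. First inversion places the third in the bass: D#.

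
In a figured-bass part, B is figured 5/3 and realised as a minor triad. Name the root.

B

The figures 5/3 mean the root of the chord is in the bass. If B is the root of a minor triad, the root is B (chord tones B–D–F#).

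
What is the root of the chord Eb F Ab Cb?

F

The distinct letter names are Eb, F, Ab, Cb. Arranged as a stack of thirds they read F–Ab–Cb–Eb, so F is the root (an F half-diminished seventh chord).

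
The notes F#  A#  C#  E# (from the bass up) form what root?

F#

F#, A#, C#, E# are the tones of an F# major seventh chord (F#–A#–C#–E#), making F# the root.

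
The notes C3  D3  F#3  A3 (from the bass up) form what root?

C, D, F#, A are the tones of a D dominant seventh chord (D–F#–A–C), making D the root.

D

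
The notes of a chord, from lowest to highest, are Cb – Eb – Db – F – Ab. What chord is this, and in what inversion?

The pitch classes Cb, Eb, Db, F, Ab arrange in thirds as Db–F–Ab–Cb–Eb: a Db dominant ninth chord.
Cb is the seventh of Db dominant ninth; seventh in the bass means third inversion.

Db dominant ninth, third inversion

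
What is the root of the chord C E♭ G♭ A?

C, Eb, Gb, A are the tones of an A diminished seventh chord (A–C–Eb–Gb), making A the root.

A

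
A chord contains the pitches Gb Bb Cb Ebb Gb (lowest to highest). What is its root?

The distinct letter names are Gb, Bb, Cb, Ebb. Arranged as a stack of thirds they read Cb–Ebb–Gb–Bb, so Cb is the root (a Cb minor-major seventh chord).

Cb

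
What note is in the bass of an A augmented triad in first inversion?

C#

The third of A augmented (A–C#–E#) is C#; that is the bass in first inversion.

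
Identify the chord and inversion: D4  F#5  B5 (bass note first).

B minor, first inversion

The pitch classes D, F#, B arrange in thirds as B–D–F#: a B minor triad.
D is the third of B minor; third in the bass means first inversion (figured bass 6).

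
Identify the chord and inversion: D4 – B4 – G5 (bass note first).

Reducing to letter names: D, B, G. These stack in thirds as G–B–D — a G major triad.
D is the fifth of G major; fifth in the bass means second inversion (figured bass 6/4).

G major, second inversion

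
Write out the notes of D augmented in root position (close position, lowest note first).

The chord tones are D–F#–A#. With the root (D) lowest for root position: D, F#, A#.

D, F#, A#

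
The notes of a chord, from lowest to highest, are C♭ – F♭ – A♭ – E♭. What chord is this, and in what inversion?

The distinct note names are Cb, Fb, Ab, Eb. Stacked in thirds they read Fb–Ab–Cb–Eb, which is a major seventh chord on Fb.
The lowest note is Cb, the fifth of the chord, so this is second inversion (figured bass 4/3).

Fb major seventh, second inversion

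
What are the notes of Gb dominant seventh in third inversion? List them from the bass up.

Fb, Gb, Bb, Db

Gb dominant seventh is Gb–Bb–Db–Fb. Third inversion puts the seventh (Fb) in the bass, with the remaining tones above: Fb, Gb, Bb, Db.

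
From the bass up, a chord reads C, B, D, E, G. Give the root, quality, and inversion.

C major ninth, root position

The distinct note names are C, B, D, E, G. Stacked in thirds they read C–E–G–B–D, which is a major ninth chord on C.
With the root (C) in the bass, the chord is in root position.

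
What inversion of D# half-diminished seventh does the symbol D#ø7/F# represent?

D#ø7/F# means D# half-diminished seventh with F# in the bass. F# is the third of D# half-diminished seventh (D#–F#–A–C#), so this is first inversion.

first inversion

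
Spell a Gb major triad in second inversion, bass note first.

Db, Gb, Bb

Spelling Gb major: Gb–Bb–Db. In second inversion the fifth is bass, giving Db, Gb, Bb from the bottom.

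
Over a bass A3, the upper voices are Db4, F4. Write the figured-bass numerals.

6/4

The notes A, Db, F stack in thirds as Db–F–A — a Db augmented triad. The bass A is the fifth, so this is second inversion: figured 6/4.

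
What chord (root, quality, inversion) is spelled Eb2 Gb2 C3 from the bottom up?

The pitch classes Eb, Gb, C arrange in thirds as C–Eb–Gb: a C diminished triad.
Eb is the third of C diminished; third in the bass means first inversion (figured bass 6).

C diminished, first inversion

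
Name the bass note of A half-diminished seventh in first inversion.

C

The third of A half-diminished seventh (A–C–Eb–G) is C; that is the bass in first inversion.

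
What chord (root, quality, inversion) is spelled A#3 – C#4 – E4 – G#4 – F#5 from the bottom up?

The pitch classes A#, C#, E, G#, F# arrange in thirds as F#–A#–C#–E–G#: an F# dominant ninth chord.
A# is the third of F# dominant ninth; third in the bass means first inversion.

F# dominant ninth, first inversion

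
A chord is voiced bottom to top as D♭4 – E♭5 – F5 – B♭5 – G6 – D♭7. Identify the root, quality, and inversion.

Eb dominant ninth, third inversion

The distinct note names are Db, Eb, F, Bb, G. Stacked in thirds they read Eb–G–Bb–Db–F, which is a dominant ninth chord on Eb.
The lowest note is Db, the seventh of the chord, so this is third inversion.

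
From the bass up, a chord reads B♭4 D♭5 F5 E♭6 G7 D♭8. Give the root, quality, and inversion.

Eb dominant ninth, second inversion

The distinct note names are Bb, Db, F, Eb, G. Stacked in thirds they read Eb–G–Bb–Db–F, which is a dominant ninth chord on Eb.
Bb is the fifth of Eb dominant ninth; fifth in the bass means second inversion.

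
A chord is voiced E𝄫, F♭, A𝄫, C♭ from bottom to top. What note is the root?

Ebb, Fb, Abb, Cb are the tones of an Fb minor seventh chord (Fb–Abb–Cb–Ebb), making Fb the root.

Fb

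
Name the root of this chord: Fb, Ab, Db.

Fb, Ab, Db are the tones of a Db minor triad (Db–Fb–Ab), making Db the root.

Db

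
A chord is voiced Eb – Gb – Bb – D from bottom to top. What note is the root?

Eb, Gb, Bb, D are the tones of an Eb minor-major seventh chord (Eb–Gb–Bb–D), making Eb the root.

Eb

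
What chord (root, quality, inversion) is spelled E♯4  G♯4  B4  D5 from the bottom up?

E# diminished seventh, root position

The distinct note names are E#, G#, B, D. Stacked in thirds they read E#–G#–B–D, which is a diminished seventh chord on E#.
The lowest note is E#, the root of the chord, so this is root position (figured bass 7).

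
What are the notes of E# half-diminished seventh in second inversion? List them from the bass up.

Spelling E# half-diminished seventh: E#–G#–B–D#. In second inversion the fifth is bass, giving B, D#, E#, G# from the bottom.

B, D#, E#, G#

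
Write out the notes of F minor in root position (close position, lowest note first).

Spelling F minor: F–Ab–C. In root position the root is bass, giving F, Ab, C from the bottom.

F, Ab, C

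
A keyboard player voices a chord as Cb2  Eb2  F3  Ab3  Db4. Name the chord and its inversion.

Db dominant ninth, third inversion

Reducing to letter names: Cb, Eb, F, Ab, Db. These stack in thirds as Db–F–Ab–Cb–Eb — a Db dominant ninth chord.
The lowest note is Cb, the seventh of the chord, so this is third inversion.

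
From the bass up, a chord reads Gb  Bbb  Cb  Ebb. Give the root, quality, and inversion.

Cb minor seventh, second inversion

The distinct note names are Gb, Bbb, Cb, Ebb. Stacked in thirds they read Cb–Ebb–Gb–Bbb, which is a minor seventh chord on Cb.
Gb is the fifth of Cb minor seventh; fifth in the bass means second inversion (figured bass 4/3).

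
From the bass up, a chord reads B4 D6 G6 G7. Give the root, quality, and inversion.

G major, first inversion

The pitch classes B, D, G arrange in thirds as G–B–D: a G major triad.
With the third (B) in the bass, the chord is in first inversion (figured bass 6).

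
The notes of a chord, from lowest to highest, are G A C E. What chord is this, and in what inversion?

A minor seventh, third inversion

The pitch classes G, A, C, E arrange in thirds as A–C–E–G: an A minor seventh chord.
The lowest note is G, the seventh of the chord, so this is third inversion (figured bass 4/2).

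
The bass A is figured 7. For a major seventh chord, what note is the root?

A

The figures 7 mean the root of the chord is in the bass. If A is the root of a major seventh chord, the root is A (chord tones A–C#–E–G#).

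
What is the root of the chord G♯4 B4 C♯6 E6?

C#

The distinct letter names are G#, B, C#, E. Arranged as a stack of thirds they read C#–E–G#–B, so C# is the root (a C# minor seventh chord).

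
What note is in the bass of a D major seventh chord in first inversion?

F#

In first inversion the third is lowest. For D major seventh (D–F#–A–C#) that is F#.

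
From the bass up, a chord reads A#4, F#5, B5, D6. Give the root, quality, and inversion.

The distinct note names are A#, F#, B, D. Stacked in thirds they read B–D–F#–A#, which is a minor-major seventh chord on B.
With the seventh (A#) in the bass, the chord is in third inversion (figured bass 4/2).

B minor-major seventh, third inversion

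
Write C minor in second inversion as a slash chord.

Cm/G

Second inversion of C minor has the fifth (G) in the bass. As a slash chord: Cm/G.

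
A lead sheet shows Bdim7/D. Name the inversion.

first inversion

Bdim7/D means B diminished seventh with D in the bass. D is the third of B diminished seventh (B–D–F–Ab), so this is first inversion.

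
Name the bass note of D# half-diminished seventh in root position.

In root position the root is lowest. For D# half-diminished seventh (D#–F#–A–C#) that is D#.

D#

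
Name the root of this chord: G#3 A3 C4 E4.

A

Reordering G#, A, C, E into stacked thirds gives A–C–E–G#; the bottom of that stack, A, is the root.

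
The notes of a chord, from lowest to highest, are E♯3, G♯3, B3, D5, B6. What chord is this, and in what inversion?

The pitch classes E#, G#, B, D arrange in thirds as E#–G#–B–D: an E# diminished seventh chord.
E# is the root of E# diminished seventh; root in the bass means root position (figured bass 7).

E# diminished seventh, root position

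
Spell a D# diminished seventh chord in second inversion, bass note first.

A, C, D#, F#

Spelling D# diminished seventh: D#–F#–A–C. In second inversion the fifth is bass, giving A, C, D#, F# from the bottom.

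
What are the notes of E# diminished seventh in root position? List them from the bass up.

E# diminished seventh is E#–G#–B–D. Root position puts the root (E#) in the bass, with the remaining tones above: E#, G#, B, D.

E#, G#, B, D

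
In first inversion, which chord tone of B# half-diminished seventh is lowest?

D#

In first inversion the third is lowest. For B# half-diminished seventh (B#–D#–F#–A#) that is D#.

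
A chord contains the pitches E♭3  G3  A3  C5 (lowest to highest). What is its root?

A

Eb, G, A, C are the tones of an A half-diminished seventh chord (A–C–Eb–G), making A the root.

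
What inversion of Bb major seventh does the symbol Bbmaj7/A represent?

third inversion

Bbmaj7/A means Bb major seventh with A in the bass. A is the seventh of Bb major seventh (Bb–D–F–A), so this is third inversion.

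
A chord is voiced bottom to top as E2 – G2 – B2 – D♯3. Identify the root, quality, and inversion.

Reducing to letter names: E, G, B, D#. These stack in thirds as E–G–B–D# — an E minor-major seventh chord.
E is the root of E minor-major seventh; root in the bass means root position (figured bass 7).

E minor-major seventh, root position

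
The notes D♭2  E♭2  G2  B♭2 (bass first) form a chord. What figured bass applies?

4/2

The notes Db, Eb, G, Bb stack in thirds as Eb–G–Bb–Db — an Eb dominant seventh chord. The bass Db is the seventh, so this is third inversion: figured 4/2.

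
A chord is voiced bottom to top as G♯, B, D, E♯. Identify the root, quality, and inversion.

The pitch classes G#, B, D, E# arrange in thirds as E#–G#–B–D: an E# diminished seventh chord.
G# is the third of E# diminished seventh; third in the bass means first inversion (figured bass 6/5).

E# diminished seventh, first inversion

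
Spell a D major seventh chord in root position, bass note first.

D, F#, A, C#

Spelling D major seventh: D–F#–A–C#. In root position the root is bass, giving D, F#, A, C# from the bottom.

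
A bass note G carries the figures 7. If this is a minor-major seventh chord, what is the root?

G

The figures 7 mean the root of the chord is in the bass. If G is the root of a minor-major seventh chord, the root is G (chord tones G–Bb–D–F#).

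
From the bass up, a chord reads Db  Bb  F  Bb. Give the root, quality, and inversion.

Bb minor, first inversion

Reducing to letter names: Db, Bb, F. These stack in thirds as Bb–Db–F — a Bb minor triad.
The lowest note is Db, the third of the chord, so this is first inversion (figured bass 6).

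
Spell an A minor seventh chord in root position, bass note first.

A, C, E, G

A minor seventh is A–C–E–G. Root position puts the root (A) in the bass, with the remaining tones above: A, C, E, G.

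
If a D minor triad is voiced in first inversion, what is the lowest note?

F

In first inversion the third is lowest. For D minor (D–F–A) that is F.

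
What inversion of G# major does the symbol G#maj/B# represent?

G#maj/B# means G# major with B# in the bass. B# is the third of G# major (G#–B#–D#), so this is first inversion.

first inversion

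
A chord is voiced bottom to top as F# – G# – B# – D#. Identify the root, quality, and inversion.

G# dominant seventh, third inversion

The pitch classes F#, G#, B#, D# arrange in thirds as G#–B#–D#–F#: a G# dominant seventh chord.
The lowest note is F#, the seventh of the chord, so this is third inversion (figured bass 4/2).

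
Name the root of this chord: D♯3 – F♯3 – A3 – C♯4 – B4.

B

Reordering D#, F#, A, C#, B into stacked thirds gives B–D#–F#–A–C#; the bottom of that stack, B, is the root.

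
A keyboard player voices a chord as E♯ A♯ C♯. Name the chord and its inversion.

Reducing to letter names: E#, A#, C#. These stack in thirds as A#–C#–E# — an A# minor triad.
The lowest note is E#, the fifth of the chord, so this is second inversion (figured bass 6/4).

A# minor, second inversion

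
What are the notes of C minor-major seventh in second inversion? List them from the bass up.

G, B, C, Eb

Spelling C minor-major seventh: C–Eb–G–B. In second inversion the fifth is bass, giving G, B, C, Eb from the bottom.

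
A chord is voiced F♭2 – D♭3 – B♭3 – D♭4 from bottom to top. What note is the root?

Bb

Fb, Db, Bb are the tones of a Bb diminished triad (Bb–Db–Fb), making Bb the root.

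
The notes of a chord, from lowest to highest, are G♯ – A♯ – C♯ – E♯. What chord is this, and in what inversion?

The pitch classes G#, A#, C#, E# arrange in thirds as A#–C#–E#–G#: an A# minor seventh chord.
The lowest note is G#, the seventh of the chord, so this is third inversion (figured bass 4/2).

A# minor seventh, third inversion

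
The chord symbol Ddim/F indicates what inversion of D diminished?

first inversion

Ddim/F means D diminished with F in the bass. F is the third of D diminished (D–F–Ab), so this is first inversion.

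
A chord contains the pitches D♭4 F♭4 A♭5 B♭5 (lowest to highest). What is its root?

Db, Fb, Ab, Bb are the tones of a Bb half-diminished seventh chord (Bb–Db–Fb–Ab), making Bb the root.

Bb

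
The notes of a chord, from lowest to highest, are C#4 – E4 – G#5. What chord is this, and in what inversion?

C# minor, root position

The distinct note names are C#, E, G#. Stacked in thirds they read C#–E–G#, which is a minor triad on C#.
With the root (C#) in the bass, the chord is in root position (figured bass 5/3).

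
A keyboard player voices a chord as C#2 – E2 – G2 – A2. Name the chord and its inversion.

A dominant seventh, first inversion

The distinct note names are C#, E, G, A. Stacked in thirds they read A–C#–E–G, which is a dominant seventh chord on A.
The lowest note is C#, the third of the chord, so this is first inversion (figured bass 6/5).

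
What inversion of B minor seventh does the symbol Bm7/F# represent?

second inversion

Bm7/F# means B minor seventh with F# in the bass. F# is the fifth of B minor seventh (B–D–F#–A), so this is second inversion.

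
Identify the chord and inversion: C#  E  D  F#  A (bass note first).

The distinct note names are C#, E, D, F#, A. Stacked in thirds they read D–F#–A–C#–E, which is a major ninth chord on D.
C# is the seventh of D major ninth; seventh in the bass means third inversion.

D major ninth, third inversion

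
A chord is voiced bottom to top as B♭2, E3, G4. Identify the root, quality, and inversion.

Reducing to letter names: Bb, E, G. These stack in thirds as E–G–Bb — an E diminished triad.
Bb is the fifth of E diminished; fifth in the bass means second inversion (figured bass 6/4).

E diminished, second inversion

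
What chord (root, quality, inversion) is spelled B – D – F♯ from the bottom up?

B minor, root position

The pitch classes B, D, F# arrange in thirds as B–D–F#: a B minor triad.
The lowest note is B, the root of the chord, so this is root position (figured bass 5/3).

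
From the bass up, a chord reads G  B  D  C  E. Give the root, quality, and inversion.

Reducing to letter names: G, B, D, C, E. These stack in thirds as C–E–G–B–D — a C major ninth chord.
G is the fifth of C major ninth; fifth in the bass means second inversion.

C major ninth, second inversion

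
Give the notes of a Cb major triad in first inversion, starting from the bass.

Eb, Gb, Cb

The chord tones are Cb–Eb–Gb. With the third (Eb) lowest for first inversion: Eb, Gb, Cb.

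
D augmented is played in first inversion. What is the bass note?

F#

In first inversion the third is lowest. For D augmented (D–F#–A#) that is F#.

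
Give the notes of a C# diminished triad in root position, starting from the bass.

C# diminished is C#–E–G. Root position puts the root (C#) in the bass, with the remaining tones above: C#, E, G.

C#, E, G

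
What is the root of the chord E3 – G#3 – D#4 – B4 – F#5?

E

E, G#, D#, B, F# are the tones of an E major ninth chord (E–G#–B–D#–F#), making E the root.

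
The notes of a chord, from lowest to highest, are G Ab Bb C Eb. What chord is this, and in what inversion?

Ab major ninth, third inversion

The distinct note names are G, Ab, Bb, C, Eb. Stacked in thirds they read Ab–C–Eb–G–Bb, which is a major ninth chord on Ab.
With the seventh (G) in the bass, the chord is in third inversion.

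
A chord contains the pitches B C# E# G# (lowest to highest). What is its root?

C#

The distinct letter names are B, C#, E#, G#. Arranged as a stack of thirds they read C#–E#–G#–B, so C# is the root (a C# dominant seventh chord).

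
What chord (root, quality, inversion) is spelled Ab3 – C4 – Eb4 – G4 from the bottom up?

The distinct note names are Ab, C, Eb, G. Stacked in thirds they read Ab–C–Eb–G, which is a major seventh chord on Ab.
Ab is the root of Ab major seventh; root in the bass means root position (figured bass 7).

Ab major seventh, root position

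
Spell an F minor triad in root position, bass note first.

F, Ab, C

The chord tones are F–Ab–C. With the root (F) lowest for root position: F, Ab, C.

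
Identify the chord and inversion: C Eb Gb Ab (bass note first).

The pitch classes C, Eb, Gb, Ab arrange in thirds as Ab–C–Eb–Gb: an Ab dominant seventh chord.
C is the third of Ab dominant seventh; third in the bass means first inversion (figured bass 6/5).

Ab dominant seventh, first inversion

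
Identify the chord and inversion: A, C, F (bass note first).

F major, first inversion

Reducing to letter names: A, C, F. These stack in thirds as F–A–C — an F major triad.
The lowest note is A, the third of the chord, so this is first inversion (figured bass 6).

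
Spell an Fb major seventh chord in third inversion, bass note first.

Eb, Fb, Ab, Cb

Spelling Fb major seventh: Fb–Ab–Cb–Eb. In third inversion the seventh is bass, giving Eb, Fb, Ab, Cb from the bottom.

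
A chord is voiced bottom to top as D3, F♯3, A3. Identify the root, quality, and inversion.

The pitch classes D, F#, A arrange in thirds as D–F#–A: a D major triad.
The lowest note is D, the root of the chord, so this is root position (figured bass 5/3).

D major, root position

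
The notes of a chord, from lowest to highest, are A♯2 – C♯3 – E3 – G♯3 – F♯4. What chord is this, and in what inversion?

F# dominant ninth, first inversion

The pitch classes A#, C#, E, G#, F# arrange in thirds as F#–A#–C#–E–G#: an F# dominant ninth chord.
The lowest note is A#, the third of the chord, so this is first inversion.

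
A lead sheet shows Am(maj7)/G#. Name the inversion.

Am(maj7)/G# means A minor-major seventh with G# in the bass. G# is the seventh of A minor-major seventh (A–C–E–G#), so this is third inversion.

third inversion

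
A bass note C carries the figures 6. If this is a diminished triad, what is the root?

A

The figures 6 mean the third of the chord is in the bass. If C is the third of a diminished triad, the root is A (chord tones A–C–Eb).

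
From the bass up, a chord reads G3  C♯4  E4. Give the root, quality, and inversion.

The distinct note names are G, C#, E. Stacked in thirds they read C#–E–G, which is a diminished triad on C#.
G is the fifth of C# diminished; fifth in the bass means second inversion (figured bass 6/4).

C# diminished, second inversion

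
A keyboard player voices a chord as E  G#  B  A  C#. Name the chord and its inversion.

The pitch classes E, G#, B, A, C# arrange in thirds as A–C#–E–G#–B: an A major ninth chord.
E is the fifth of A major ninth; fifth in the bass means second inversion.

A major ninth, second inversion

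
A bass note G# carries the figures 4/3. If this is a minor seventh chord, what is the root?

The figures 4/3 mean the fifth of the chord is in the bass. If G# is the fifth of a minor seventh chord, the root is C# (chord tones C#–E–G#–B).

C#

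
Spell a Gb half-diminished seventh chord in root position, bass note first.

Gb, Bbb, Dbb, Fb

Gb half-diminished seventh is Gb–Bbb–Dbb–Fb. Root position puts the root (Gb) in the bass, with the remaining tones above: Gb, Bbb, Dbb, Fb.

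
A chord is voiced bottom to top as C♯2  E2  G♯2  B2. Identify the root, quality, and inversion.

The pitch classes C#, E, G#, B arrange in thirds as C#–E–G#–B: a C# minor seventh chord.
C# is the root of C# minor seventh; root in the bass means root position (figured bass 7).

C# minor seventh, root position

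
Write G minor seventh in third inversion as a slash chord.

Gm7/F

Third inversion of G minor seventh has the seventh (F) in the bass. As a slash chord: Gm7/F.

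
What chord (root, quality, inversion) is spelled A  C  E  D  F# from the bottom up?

Reducing to letter names: A, C, E, D, F#. These stack in thirds as D–F#–A–C–E — a D dominant ninth chord.
The lowest note is A, the fifth of the chord, so this is second inversion.

D dominant ninth, second inversion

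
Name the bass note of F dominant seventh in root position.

The root of F dominant seventh (F–A–C–Eb) is F; that is the bass in root position.

F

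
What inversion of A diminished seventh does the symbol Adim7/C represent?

Adim7/C means A diminished seventh with C in the bass. C is the third of A diminished seventh (A–C–Eb–Gb), so this is first inversion.

first inversion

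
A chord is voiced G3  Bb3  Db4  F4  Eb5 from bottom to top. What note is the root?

Eb

Reordering G, Bb, Db, F, Eb into stacked thirds gives Eb–G–Bb–Db–F; the bottom of that stack, Eb, is the root.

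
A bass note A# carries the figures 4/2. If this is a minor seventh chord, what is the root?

B#

The figures 4/2 mean the seventh of the chord is in the bass. If A# is the seventh of a minor seventh chord, the root is B# (chord tones B#–D#–F##–A#).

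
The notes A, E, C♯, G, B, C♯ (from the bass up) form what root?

A

A, E, C#, G, B are the tones of an A dominant ninth chord (A–C#–E–G–B), making A the root.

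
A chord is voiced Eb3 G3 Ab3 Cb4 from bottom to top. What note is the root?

Ab

Eb, G, Ab, Cb are the tones of an Ab minor-major seventh chord (Ab–Cb–Eb–G), making Ab the root.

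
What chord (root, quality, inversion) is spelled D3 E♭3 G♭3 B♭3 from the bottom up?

Eb minor-major seventh, third inversion

The distinct note names are D, Eb, Gb, Bb. Stacked in thirds they read Eb–Gb–Bb–D, which is a minor-major seventh chord on Eb.
With the seventh (D) in the bass, the chord is in third inversion (figured bass 4/2).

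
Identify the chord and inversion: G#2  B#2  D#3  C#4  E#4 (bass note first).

The pitch classes G#, B#, D#, C#, E# arrange in thirds as C#–E#–G#–B#–D#: a C# major ninth chord.
With the fifth (G#) in the bass, the chord is in second inversion.

C# major ninth, second inversion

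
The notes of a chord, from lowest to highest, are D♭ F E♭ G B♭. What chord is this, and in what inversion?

The distinct note names are Db, F, Eb, G, Bb. Stacked in thirds they read Eb–G–Bb–Db–F, which is a dominant ninth chord on Eb.
With the seventh (Db) in the bass, the chord is in third inversion.

Eb dominant ninth, third inversion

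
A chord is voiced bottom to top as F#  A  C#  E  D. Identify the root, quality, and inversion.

D major ninth, first inversion

The pitch classes F#, A, C#, E, D arrange in thirds as D–F#–A–C#–E: a D major ninth chord.
The lowest note is F#, the third of the chord, so this is first inversion.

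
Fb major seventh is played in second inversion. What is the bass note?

Cb

The fifth of Fb major seventh (Fb–Ab–Cb–Eb) is Cb; that is the bass in second inversion.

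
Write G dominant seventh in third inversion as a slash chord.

G7/F

Third inversion of G dominant seventh has the seventh (F) in the bass. As a slash chord: G7/F.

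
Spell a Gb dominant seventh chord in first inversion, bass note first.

Gb dominant seventh is Gb–Bb–Db–Fb. First inversion puts the third (Bb) in the bass, with the remaining tones above: Bb, Db, Fb, Gb.

Bb, Db, Fb, Gb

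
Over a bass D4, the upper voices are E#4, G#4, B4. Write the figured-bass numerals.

4/2

The notes D, E#, G#, B stack in thirds as E#–G#–B–D — an E# diminished seventh chord. The bass D is the seventh, so this is third inversion: figured 4/2.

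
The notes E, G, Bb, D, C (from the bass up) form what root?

C

Reordering E, G, Bb, D, C into stacked thirds gives C–E–G–Bb–D; the bottom of that stack, C, is the root.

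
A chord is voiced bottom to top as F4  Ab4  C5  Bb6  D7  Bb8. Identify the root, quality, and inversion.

Bb dominant ninth, second inversion

Reducing to letter names: F, Ab, C, Bb, D. These stack in thirds as Bb–D–F–Ab–C — a Bb dominant ninth chord.
F is the fifth of Bb dominant ninth; fifth in the bass means second inversion.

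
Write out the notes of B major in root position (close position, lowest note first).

B, D#, F#

B major is B–D#–F#. Root position puts the root (B) in the bass, with the remaining tones above: B, D#, F#.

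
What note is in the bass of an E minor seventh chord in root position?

E

E minor seventh is E–G–B–D. Root position places the root in the bass: E.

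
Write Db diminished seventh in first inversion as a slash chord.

Dbdim7/Fb

First inversion of Db diminished seventh has the third (Fb) in the bass. As a slash chord: Dbdim7/Fb.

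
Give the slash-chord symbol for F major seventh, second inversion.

Second inversion of F major seventh has the fifth (C) in the bass. As a slash chord: Fmaj7/C.

Fmaj7/C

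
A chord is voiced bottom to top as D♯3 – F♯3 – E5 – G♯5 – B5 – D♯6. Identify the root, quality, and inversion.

Reducing to letter names: D#, F#, E, G#, B. These stack in thirds as E–G#–B–D#–F# — an E major ninth chord.
The lowest note is D#, the seventh of the chord, so this is third inversion.

E major ninth, third inversion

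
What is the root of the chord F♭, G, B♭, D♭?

Reordering Fb, G, Bb, Db into stacked thirds gives G–Bb–Db–Fb; the bottom of that stack, G, is the root.

G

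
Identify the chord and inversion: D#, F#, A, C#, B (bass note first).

B dominant ninth, first inversion

The pitch classes D#, F#, A, C#, B arrange in thirds as B–D#–F#–A–C#: a B dominant ninth chord.
With the third (D#) in the bass, the chord is in first inversion.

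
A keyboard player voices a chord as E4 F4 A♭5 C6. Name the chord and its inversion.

Reducing to letter names: E, F, Ab, C. These stack in thirds as F–Ab–C–E — an F minor-major seventh chord.
With the seventh (E) in the bass, the chord is in third inversion (figured bass 4/2).

F minor-major seventh, third inversion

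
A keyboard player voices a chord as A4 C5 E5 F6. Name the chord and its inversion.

The pitch classes A, C, E, F arrange in thirds as F–A–C–E: an F major seventh chord.
A is the third of F major seventh; third in the bass means first inversion (figured bass 6/5).

F major seventh, first inversion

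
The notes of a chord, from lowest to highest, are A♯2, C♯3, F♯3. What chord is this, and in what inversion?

F# major, first inversion

The pitch classes A#, C#, F# arrange in thirds as F#–A#–C#: an F# major triad.
The lowest note is A#, the third of the chord, so this is first inversion (figured bass 6).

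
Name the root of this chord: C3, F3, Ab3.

Reordering C, F, Ab into stacked thirds gives F–Ab–C; the bottom of that stack, F, is the root.

F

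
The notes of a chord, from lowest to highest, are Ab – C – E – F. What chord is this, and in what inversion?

Reducing to letter names: Ab, C, E, F. These stack in thirds as F–Ab–C–E — an F minor-major seventh chord.
With the third (Ab) in the bass, the chord is in first inversion (figured bass 6/5).

F minor-major seventh, first inversion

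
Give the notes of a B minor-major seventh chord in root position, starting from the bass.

B, D, F#, A#

The chord tones are B–D–F#–A#. With the root (B) lowest for root position: B, D, F#, A#.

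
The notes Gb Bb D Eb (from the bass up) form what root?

Reordering Gb, Bb, D, Eb into stacked thirds gives Eb–Gb–Bb–D; the bottom of that stack, Eb, is the root.

Eb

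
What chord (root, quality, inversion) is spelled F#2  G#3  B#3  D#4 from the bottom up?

G# dominant seventh, third inversion

Reducing to letter names: F#, G#, B#, D#. These stack in thirds as G#–B#–D#–F# — a G# dominant seventh chord.
With the seventh (F#) in the bass, the chord is in third inversion (figured bass 4/2).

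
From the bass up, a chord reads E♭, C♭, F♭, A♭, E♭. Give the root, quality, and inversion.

Reducing to letter names: Eb, Cb, Fb, Ab. These stack in thirds as Fb–Ab–Cb–Eb — an Fb major seventh chord.
Eb is the seventh of Fb major seventh; seventh in the bass means third inversion (figured bass 4/2).

Fb major seventh, third inversion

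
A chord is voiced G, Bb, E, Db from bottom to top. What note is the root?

G, Bb, E, Db are the tones of an E diminished seventh chord (E–G–Bb–Db), making E the root.

E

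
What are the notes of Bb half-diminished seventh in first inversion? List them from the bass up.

Bb half-diminished seventh is Bb–Db–Fb–Ab. First inversion puts the third (Db) in the bass, with the remaining tones above: Db, Fb, Ab, Bb.

Db, Fb, Ab, Bb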